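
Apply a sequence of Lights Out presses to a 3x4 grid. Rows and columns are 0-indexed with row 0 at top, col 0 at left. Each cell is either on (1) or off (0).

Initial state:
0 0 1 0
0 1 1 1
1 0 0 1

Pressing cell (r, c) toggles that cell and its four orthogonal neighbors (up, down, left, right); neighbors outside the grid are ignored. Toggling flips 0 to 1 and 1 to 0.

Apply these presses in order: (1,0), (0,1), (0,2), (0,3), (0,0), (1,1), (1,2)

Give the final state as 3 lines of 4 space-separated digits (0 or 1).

After press 1 at (1,0):
1 0 1 0
1 0 1 1
0 0 0 1

After press 2 at (0,1):
0 1 0 0
1 1 1 1
0 0 0 1

After press 3 at (0,2):
0 0 1 1
1 1 0 1
0 0 0 1

After press 4 at (0,3):
0 0 0 0
1 1 0 0
0 0 0 1

After press 5 at (0,0):
1 1 0 0
0 1 0 0
0 0 0 1

After press 6 at (1,1):
1 0 0 0
1 0 1 0
0 1 0 1

After press 7 at (1,2):
1 0 1 0
1 1 0 1
0 1 1 1

Answer: 1 0 1 0
1 1 0 1
0 1 1 1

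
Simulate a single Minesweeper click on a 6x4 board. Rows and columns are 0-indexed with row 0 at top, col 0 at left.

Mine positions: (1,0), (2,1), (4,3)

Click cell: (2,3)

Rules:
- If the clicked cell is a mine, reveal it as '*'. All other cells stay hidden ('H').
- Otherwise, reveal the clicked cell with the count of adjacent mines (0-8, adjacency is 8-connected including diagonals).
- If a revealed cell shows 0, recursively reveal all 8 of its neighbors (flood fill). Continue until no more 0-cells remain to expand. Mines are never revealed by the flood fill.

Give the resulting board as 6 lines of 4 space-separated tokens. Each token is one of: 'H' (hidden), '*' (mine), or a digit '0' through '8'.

H 1 0 0
H 2 1 0
H H 1 0
H H 2 1
H H H H
H H H H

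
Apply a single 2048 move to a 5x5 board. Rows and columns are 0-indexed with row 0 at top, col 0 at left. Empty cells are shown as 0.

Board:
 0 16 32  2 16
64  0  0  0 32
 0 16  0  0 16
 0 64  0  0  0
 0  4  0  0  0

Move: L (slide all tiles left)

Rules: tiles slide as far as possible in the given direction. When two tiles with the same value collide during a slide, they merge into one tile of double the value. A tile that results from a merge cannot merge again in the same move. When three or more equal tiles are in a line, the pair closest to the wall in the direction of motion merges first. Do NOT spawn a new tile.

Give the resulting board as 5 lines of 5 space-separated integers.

Answer: 16 32  2 16  0
64 32  0  0  0
32  0  0  0  0
64  0  0  0  0
 4  0  0  0  0

Derivation:
Slide left:
row 0: [0, 16, 32, 2, 16] -> [16, 32, 2, 16, 0]
row 1: [64, 0, 0, 0, 32] -> [64, 32, 0, 0, 0]
row 2: [0, 16, 0, 0, 16] -> [32, 0, 0, 0, 0]
row 3: [0, 64, 0, 0, 0] -> [64, 0, 0, 0, 0]
row 4: [0, 4, 0, 0, 0] -> [4, 0, 0, 0, 0]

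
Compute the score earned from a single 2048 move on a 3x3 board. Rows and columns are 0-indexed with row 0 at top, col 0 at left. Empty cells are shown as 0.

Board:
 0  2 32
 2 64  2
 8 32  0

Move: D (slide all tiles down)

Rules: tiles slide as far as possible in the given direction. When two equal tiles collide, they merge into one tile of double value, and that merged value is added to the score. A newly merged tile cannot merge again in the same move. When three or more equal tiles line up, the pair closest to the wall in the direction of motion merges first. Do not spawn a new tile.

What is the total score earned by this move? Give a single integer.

Answer: 0

Derivation:
Slide down:
col 0: [0, 2, 8] -> [0, 2, 8]  score +0 (running 0)
col 1: [2, 64, 32] -> [2, 64, 32]  score +0 (running 0)
col 2: [32, 2, 0] -> [0, 32, 2]  score +0 (running 0)
Board after move:
 0  2  0
 2 64 32
 8 32  2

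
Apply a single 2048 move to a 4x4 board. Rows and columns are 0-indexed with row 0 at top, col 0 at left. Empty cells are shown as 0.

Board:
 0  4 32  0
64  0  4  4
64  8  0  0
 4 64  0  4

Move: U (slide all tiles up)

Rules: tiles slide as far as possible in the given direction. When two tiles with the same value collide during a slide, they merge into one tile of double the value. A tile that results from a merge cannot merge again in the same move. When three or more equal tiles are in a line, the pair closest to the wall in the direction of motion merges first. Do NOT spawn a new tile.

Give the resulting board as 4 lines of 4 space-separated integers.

Answer: 128   4  32   8
  4   8   4   0
  0  64   0   0
  0   0   0   0

Derivation:
Slide up:
col 0: [0, 64, 64, 4] -> [128, 4, 0, 0]
col 1: [4, 0, 8, 64] -> [4, 8, 64, 0]
col 2: [32, 4, 0, 0] -> [32, 4, 0, 0]
col 3: [0, 4, 0, 4] -> [8, 0, 0, 0]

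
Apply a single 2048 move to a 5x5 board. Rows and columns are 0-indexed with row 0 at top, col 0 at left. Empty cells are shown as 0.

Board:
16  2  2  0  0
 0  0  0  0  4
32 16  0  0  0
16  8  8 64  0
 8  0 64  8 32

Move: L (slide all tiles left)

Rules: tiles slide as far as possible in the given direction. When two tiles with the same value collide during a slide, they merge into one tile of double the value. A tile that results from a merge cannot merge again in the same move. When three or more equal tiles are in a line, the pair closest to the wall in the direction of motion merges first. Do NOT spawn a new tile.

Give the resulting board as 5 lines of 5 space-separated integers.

Answer: 16  4  0  0  0
 4  0  0  0  0
32 16  0  0  0
16 16 64  0  0
 8 64  8 32  0

Derivation:
Slide left:
row 0: [16, 2, 2, 0, 0] -> [16, 4, 0, 0, 0]
row 1: [0, 0, 0, 0, 4] -> [4, 0, 0, 0, 0]
row 2: [32, 16, 0, 0, 0] -> [32, 16, 0, 0, 0]
row 3: [16, 8, 8, 64, 0] -> [16, 16, 64, 0, 0]
row 4: [8, 0, 64, 8, 32] -> [8, 64, 8, 32, 0]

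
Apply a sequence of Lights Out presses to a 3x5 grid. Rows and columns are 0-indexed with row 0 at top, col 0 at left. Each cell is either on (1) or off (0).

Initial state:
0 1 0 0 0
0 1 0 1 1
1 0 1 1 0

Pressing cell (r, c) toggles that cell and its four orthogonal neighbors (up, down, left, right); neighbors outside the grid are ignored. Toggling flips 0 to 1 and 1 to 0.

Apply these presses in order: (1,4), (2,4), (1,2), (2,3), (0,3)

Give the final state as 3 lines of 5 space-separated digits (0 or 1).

Answer: 0 1 0 1 0
0 0 1 1 1
1 0 1 1 1

Derivation:
After press 1 at (1,4):
0 1 0 0 1
0 1 0 0 0
1 0 1 1 1

After press 2 at (2,4):
0 1 0 0 1
0 1 0 0 1
1 0 1 0 0

After press 3 at (1,2):
0 1 1 0 1
0 0 1 1 1
1 0 0 0 0

After press 4 at (2,3):
0 1 1 0 1
0 0 1 0 1
1 0 1 1 1

After press 5 at (0,3):
0 1 0 1 0
0 0 1 1 1
1 0 1 1 1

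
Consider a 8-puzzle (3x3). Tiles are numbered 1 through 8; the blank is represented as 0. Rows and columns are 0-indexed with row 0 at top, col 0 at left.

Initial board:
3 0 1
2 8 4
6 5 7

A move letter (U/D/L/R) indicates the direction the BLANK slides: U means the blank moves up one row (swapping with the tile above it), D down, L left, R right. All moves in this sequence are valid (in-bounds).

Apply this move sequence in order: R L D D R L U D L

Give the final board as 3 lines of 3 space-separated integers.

Answer: 3 8 1
2 5 4
0 6 7

Derivation:
After move 1 (R):
3 1 0
2 8 4
6 5 7

After move 2 (L):
3 0 1
2 8 4
6 5 7

After move 3 (D):
3 8 1
2 0 4
6 5 7

After move 4 (D):
3 8 1
2 5 4
6 0 7

After move 5 (R):
3 8 1
2 5 4
6 7 0

After move 6 (L):
3 8 1
2 5 4
6 0 7

After move 7 (U):
3 8 1
2 0 4
6 5 7

After move 8 (D):
3 8 1
2 5 4
6 0 7

After move 9 (L):
3 8 1
2 5 4
0 6 7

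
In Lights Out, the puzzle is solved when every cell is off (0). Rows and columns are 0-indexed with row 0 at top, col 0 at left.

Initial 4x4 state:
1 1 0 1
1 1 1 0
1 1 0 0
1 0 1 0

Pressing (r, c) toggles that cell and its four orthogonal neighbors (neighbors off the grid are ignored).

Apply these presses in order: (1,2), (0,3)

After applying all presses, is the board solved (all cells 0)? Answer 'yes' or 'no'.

After press 1 at (1,2):
1 1 1 1
1 0 0 1
1 1 1 0
1 0 1 0

After press 2 at (0,3):
1 1 0 0
1 0 0 0
1 1 1 0
1 0 1 0

Lights still on: 8

Answer: no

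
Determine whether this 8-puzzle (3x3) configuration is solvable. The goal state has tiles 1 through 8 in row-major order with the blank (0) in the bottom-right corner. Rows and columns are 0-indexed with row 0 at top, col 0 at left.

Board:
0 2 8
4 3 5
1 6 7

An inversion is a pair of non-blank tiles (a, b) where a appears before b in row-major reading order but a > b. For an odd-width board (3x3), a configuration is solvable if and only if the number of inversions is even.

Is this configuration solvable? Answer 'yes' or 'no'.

Inversions (pairs i<j in row-major order where tile[i] > tile[j] > 0): 11
11 is odd, so the puzzle is not solvable.

Answer: no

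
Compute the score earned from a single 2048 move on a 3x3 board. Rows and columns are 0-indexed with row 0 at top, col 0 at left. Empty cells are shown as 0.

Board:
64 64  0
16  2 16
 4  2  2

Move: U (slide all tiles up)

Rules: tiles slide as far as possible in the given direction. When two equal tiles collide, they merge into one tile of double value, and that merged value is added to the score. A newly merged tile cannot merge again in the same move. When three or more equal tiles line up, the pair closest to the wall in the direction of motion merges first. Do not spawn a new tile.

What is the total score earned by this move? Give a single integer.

Slide up:
col 0: [64, 16, 4] -> [64, 16, 4]  score +0 (running 0)
col 1: [64, 2, 2] -> [64, 4, 0]  score +4 (running 4)
col 2: [0, 16, 2] -> [16, 2, 0]  score +0 (running 4)
Board after move:
64 64 16
16  4  2
 4  0  0

Answer: 4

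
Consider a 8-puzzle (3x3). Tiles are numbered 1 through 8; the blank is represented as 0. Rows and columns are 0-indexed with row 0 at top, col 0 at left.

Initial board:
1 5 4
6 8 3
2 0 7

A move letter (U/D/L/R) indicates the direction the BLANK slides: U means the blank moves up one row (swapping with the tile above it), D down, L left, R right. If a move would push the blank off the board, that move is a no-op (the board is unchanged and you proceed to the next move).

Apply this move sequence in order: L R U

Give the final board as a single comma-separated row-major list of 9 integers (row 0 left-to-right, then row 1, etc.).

After move 1 (L):
1 5 4
6 8 3
0 2 7

After move 2 (R):
1 5 4
6 8 3
2 0 7

After move 3 (U):
1 5 4
6 0 3
2 8 7

Answer: 1, 5, 4, 6, 0, 3, 2, 8, 7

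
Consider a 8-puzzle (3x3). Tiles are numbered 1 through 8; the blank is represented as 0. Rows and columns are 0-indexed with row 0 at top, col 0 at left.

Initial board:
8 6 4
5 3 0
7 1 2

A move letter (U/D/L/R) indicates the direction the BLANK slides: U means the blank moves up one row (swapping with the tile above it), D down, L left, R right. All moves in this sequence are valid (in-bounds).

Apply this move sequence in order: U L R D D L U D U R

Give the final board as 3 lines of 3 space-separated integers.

After move 1 (U):
8 6 0
5 3 4
7 1 2

After move 2 (L):
8 0 6
5 3 4
7 1 2

After move 3 (R):
8 6 0
5 3 4
7 1 2

After move 4 (D):
8 6 4
5 3 0
7 1 2

After move 5 (D):
8 6 4
5 3 2
7 1 0

After move 6 (L):
8 6 4
5 3 2
7 0 1

After move 7 (U):
8 6 4
5 0 2
7 3 1

After move 8 (D):
8 6 4
5 3 2
7 0 1

After move 9 (U):
8 6 4
5 0 2
7 3 1

After move 10 (R):
8 6 4
5 2 0
7 3 1

Answer: 8 6 4
5 2 0
7 3 1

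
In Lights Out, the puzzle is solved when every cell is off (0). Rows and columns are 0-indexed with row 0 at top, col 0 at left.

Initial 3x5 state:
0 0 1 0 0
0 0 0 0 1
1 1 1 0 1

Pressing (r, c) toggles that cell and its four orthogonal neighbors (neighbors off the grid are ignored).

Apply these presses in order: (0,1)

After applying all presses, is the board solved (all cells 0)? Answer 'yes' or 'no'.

Answer: no

Derivation:
After press 1 at (0,1):
1 1 0 0 0
0 1 0 0 1
1 1 1 0 1

Lights still on: 8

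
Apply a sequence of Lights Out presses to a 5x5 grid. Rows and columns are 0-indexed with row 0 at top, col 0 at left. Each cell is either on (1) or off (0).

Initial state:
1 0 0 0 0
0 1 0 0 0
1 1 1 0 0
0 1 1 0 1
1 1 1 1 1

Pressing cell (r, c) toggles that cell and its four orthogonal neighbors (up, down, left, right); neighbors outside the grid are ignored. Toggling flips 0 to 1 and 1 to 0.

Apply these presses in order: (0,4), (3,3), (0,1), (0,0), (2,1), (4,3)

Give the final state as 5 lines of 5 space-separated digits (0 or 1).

After press 1 at (0,4):
1 0 0 1 1
0 1 0 0 1
1 1 1 0 0
0 1 1 0 1
1 1 1 1 1

After press 2 at (3,3):
1 0 0 1 1
0 1 0 0 1
1 1 1 1 0
0 1 0 1 0
1 1 1 0 1

After press 3 at (0,1):
0 1 1 1 1
0 0 0 0 1
1 1 1 1 0
0 1 0 1 0
1 1 1 0 1

After press 4 at (0,0):
1 0 1 1 1
1 0 0 0 1
1 1 1 1 0
0 1 0 1 0
1 1 1 0 1

After press 5 at (2,1):
1 0 1 1 1
1 1 0 0 1
0 0 0 1 0
0 0 0 1 0
1 1 1 0 1

After press 6 at (4,3):
1 0 1 1 1
1 1 0 0 1
0 0 0 1 0
0 0 0 0 0
1 1 0 1 0

Answer: 1 0 1 1 1
1 1 0 0 1
0 0 0 1 0
0 0 0 0 0
1 1 0 1 0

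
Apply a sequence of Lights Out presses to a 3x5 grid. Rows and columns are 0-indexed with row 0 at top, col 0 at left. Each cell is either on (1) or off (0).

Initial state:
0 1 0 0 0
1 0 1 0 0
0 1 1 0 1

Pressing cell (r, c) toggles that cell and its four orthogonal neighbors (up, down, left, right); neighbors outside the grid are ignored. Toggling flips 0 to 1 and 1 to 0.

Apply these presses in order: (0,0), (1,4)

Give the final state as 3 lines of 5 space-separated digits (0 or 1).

After press 1 at (0,0):
1 0 0 0 0
0 0 1 0 0
0 1 1 0 1

After press 2 at (1,4):
1 0 0 0 1
0 0 1 1 1
0 1 1 0 0

Answer: 1 0 0 0 1
0 0 1 1 1
0 1 1 0 0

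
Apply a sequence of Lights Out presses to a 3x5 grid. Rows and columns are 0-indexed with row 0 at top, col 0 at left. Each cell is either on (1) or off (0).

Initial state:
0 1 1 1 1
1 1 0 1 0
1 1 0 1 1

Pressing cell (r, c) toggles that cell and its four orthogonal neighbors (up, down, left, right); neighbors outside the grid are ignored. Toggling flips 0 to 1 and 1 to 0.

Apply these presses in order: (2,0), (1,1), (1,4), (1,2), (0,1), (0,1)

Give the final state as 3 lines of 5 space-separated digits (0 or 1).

After press 1 at (2,0):
0 1 1 1 1
0 1 0 1 0
0 0 0 1 1

After press 2 at (1,1):
0 0 1 1 1
1 0 1 1 0
0 1 0 1 1

After press 3 at (1,4):
0 0 1 1 0
1 0 1 0 1
0 1 0 1 0

After press 4 at (1,2):
0 0 0 1 0
1 1 0 1 1
0 1 1 1 0

After press 5 at (0,1):
1 1 1 1 0
1 0 0 1 1
0 1 1 1 0

After press 6 at (0,1):
0 0 0 1 0
1 1 0 1 1
0 1 1 1 0

Answer: 0 0 0 1 0
1 1 0 1 1
0 1 1 1 0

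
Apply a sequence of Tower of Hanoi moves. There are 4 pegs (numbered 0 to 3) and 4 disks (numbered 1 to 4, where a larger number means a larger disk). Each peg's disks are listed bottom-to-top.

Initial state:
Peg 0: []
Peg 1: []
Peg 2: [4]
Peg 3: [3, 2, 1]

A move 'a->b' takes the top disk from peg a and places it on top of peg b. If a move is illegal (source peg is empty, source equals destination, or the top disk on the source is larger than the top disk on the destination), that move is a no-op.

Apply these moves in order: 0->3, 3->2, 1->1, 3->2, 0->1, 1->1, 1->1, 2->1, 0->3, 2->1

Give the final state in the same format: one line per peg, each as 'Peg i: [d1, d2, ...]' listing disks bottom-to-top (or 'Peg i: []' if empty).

Answer: Peg 0: []
Peg 1: [1]
Peg 2: [4]
Peg 3: [3, 2]

Derivation:
After move 1 (0->3):
Peg 0: []
Peg 1: []
Peg 2: [4]
Peg 3: [3, 2, 1]

After move 2 (3->2):
Peg 0: []
Peg 1: []
Peg 2: [4, 1]
Peg 3: [3, 2]

After move 3 (1->1):
Peg 0: []
Peg 1: []
Peg 2: [4, 1]
Peg 3: [3, 2]

After move 4 (3->2):
Peg 0: []
Peg 1: []
Peg 2: [4, 1]
Peg 3: [3, 2]

After move 5 (0->1):
Peg 0: []
Peg 1: []
Peg 2: [4, 1]
Peg 3: [3, 2]

After move 6 (1->1):
Peg 0: []
Peg 1: []
Peg 2: [4, 1]
Peg 3: [3, 2]

After move 7 (1->1):
Peg 0: []
Peg 1: []
Peg 2: [4, 1]
Peg 3: [3, 2]

After move 8 (2->1):
Peg 0: []
Peg 1: [1]
Peg 2: [4]
Peg 3: [3, 2]

After move 9 (0->3):
Peg 0: []
Peg 1: [1]
Peg 2: [4]
Peg 3: [3, 2]

After move 10 (2->1):
Peg 0: []
Peg 1: [1]
Peg 2: [4]
Peg 3: [3, 2]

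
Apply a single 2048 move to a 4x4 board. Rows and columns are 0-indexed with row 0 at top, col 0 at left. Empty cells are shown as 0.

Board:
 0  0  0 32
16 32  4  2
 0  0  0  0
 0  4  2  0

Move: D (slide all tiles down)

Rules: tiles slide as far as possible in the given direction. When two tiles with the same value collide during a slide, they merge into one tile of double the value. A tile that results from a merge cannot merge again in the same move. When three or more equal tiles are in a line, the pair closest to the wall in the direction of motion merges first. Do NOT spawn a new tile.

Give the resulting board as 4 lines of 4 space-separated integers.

Answer:  0  0  0  0
 0  0  0  0
 0 32  4 32
16  4  2  2

Derivation:
Slide down:
col 0: [0, 16, 0, 0] -> [0, 0, 0, 16]
col 1: [0, 32, 0, 4] -> [0, 0, 32, 4]
col 2: [0, 4, 0, 2] -> [0, 0, 4, 2]
col 3: [32, 2, 0, 0] -> [0, 0, 32, 2]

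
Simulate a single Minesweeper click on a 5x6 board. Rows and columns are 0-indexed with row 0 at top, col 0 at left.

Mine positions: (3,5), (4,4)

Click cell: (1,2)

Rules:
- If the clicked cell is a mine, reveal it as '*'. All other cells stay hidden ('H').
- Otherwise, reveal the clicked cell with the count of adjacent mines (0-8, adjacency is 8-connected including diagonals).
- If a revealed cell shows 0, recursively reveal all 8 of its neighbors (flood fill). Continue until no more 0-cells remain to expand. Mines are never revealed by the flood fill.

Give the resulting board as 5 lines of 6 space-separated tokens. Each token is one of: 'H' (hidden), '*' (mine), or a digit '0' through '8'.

0 0 0 0 0 0
0 0 0 0 0 0
0 0 0 0 1 1
0 0 0 1 2 H
0 0 0 1 H H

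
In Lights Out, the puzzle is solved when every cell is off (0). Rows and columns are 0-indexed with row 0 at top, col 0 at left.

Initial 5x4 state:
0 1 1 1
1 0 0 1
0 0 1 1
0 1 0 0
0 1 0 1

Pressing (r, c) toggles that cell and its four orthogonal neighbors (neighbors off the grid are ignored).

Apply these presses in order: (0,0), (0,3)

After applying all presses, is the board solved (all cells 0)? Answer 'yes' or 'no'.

After press 1 at (0,0):
1 0 1 1
0 0 0 1
0 0 1 1
0 1 0 0
0 1 0 1

After press 2 at (0,3):
1 0 0 0
0 0 0 0
0 0 1 1
0 1 0 0
0 1 0 1

Lights still on: 6

Answer: no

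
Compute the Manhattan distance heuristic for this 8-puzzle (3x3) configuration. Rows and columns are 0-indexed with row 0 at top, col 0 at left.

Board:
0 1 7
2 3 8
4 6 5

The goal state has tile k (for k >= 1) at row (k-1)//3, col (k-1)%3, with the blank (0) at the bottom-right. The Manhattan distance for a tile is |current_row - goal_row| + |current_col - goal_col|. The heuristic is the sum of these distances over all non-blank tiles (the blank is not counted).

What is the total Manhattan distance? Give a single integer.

Answer: 16

Derivation:
Tile 1: (0,1)->(0,0) = 1
Tile 7: (0,2)->(2,0) = 4
Tile 2: (1,0)->(0,1) = 2
Tile 3: (1,1)->(0,2) = 2
Tile 8: (1,2)->(2,1) = 2
Tile 4: (2,0)->(1,0) = 1
Tile 6: (2,1)->(1,2) = 2
Tile 5: (2,2)->(1,1) = 2
Sum: 1 + 4 + 2 + 2 + 2 + 1 + 2 + 2 = 16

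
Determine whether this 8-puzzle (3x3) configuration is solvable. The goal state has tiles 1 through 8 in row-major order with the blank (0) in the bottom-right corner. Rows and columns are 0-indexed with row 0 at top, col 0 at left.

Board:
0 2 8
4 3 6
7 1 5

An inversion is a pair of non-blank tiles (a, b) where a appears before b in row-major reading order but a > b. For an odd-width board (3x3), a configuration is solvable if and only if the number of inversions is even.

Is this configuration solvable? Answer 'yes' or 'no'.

Answer: yes

Derivation:
Inversions (pairs i<j in row-major order where tile[i] > tile[j] > 0): 14
14 is even, so the puzzle is solvable.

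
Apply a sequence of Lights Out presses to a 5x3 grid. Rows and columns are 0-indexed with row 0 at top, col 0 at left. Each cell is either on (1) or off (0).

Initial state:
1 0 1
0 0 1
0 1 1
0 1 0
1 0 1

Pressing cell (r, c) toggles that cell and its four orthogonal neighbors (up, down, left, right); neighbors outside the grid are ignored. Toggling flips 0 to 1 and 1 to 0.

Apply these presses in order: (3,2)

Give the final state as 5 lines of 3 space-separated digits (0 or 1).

After press 1 at (3,2):
1 0 1
0 0 1
0 1 0
0 0 1
1 0 0

Answer: 1 0 1
0 0 1
0 1 0
0 0 1
1 0 0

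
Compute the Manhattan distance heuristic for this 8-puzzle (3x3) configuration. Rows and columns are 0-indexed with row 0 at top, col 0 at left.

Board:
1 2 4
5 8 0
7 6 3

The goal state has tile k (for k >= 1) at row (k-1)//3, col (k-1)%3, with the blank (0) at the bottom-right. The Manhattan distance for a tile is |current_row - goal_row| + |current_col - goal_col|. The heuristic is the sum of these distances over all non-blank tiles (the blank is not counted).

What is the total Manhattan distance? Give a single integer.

Answer: 9

Derivation:
Tile 1: at (0,0), goal (0,0), distance |0-0|+|0-0| = 0
Tile 2: at (0,1), goal (0,1), distance |0-0|+|1-1| = 0
Tile 4: at (0,2), goal (1,0), distance |0-1|+|2-0| = 3
Tile 5: at (1,0), goal (1,1), distance |1-1|+|0-1| = 1
Tile 8: at (1,1), goal (2,1), distance |1-2|+|1-1| = 1
Tile 7: at (2,0), goal (2,0), distance |2-2|+|0-0| = 0
Tile 6: at (2,1), goal (1,2), distance |2-1|+|1-2| = 2
Tile 3: at (2,2), goal (0,2), distance |2-0|+|2-2| = 2
Sum: 0 + 0 + 3 + 1 + 1 + 0 + 2 + 2 = 9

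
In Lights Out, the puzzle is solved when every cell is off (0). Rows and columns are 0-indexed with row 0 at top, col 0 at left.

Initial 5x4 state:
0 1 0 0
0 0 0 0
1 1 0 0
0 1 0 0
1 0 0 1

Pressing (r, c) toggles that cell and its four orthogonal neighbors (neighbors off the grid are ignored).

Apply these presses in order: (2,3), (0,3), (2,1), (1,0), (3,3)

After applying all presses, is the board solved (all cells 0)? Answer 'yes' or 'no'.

After press 1 at (2,3):
0 1 0 0
0 0 0 1
1 1 1 1
0 1 0 1
1 0 0 1

After press 2 at (0,3):
0 1 1 1
0 0 0 0
1 1 1 1
0 1 0 1
1 0 0 1

After press 3 at (2,1):
0 1 1 1
0 1 0 0
0 0 0 1
0 0 0 1
1 0 0 1

After press 4 at (1,0):
1 1 1 1
1 0 0 0
1 0 0 1
0 0 0 1
1 0 0 1

After press 5 at (3,3):
1 1 1 1
1 0 0 0
1 0 0 0
0 0 1 0
1 0 0 0

Lights still on: 8

Answer: no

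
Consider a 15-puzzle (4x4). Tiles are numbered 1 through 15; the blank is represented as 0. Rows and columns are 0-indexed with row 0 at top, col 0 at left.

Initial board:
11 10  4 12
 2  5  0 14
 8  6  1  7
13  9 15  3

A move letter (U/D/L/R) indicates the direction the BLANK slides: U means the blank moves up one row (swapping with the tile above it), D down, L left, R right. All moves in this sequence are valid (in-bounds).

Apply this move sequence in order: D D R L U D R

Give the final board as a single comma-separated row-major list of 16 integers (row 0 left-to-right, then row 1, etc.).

After move 1 (D):
11 10  4 12
 2  5  1 14
 8  6  0  7
13  9 15  3

After move 2 (D):
11 10  4 12
 2  5  1 14
 8  6 15  7
13  9  0  3

After move 3 (R):
11 10  4 12
 2  5  1 14
 8  6 15  7
13  9  3  0

After move 4 (L):
11 10  4 12
 2  5  1 14
 8  6 15  7
13  9  0  3

After move 5 (U):
11 10  4 12
 2  5  1 14
 8  6  0  7
13  9 15  3

After move 6 (D):
11 10  4 12
 2  5  1 14
 8  6 15  7
13  9  0  3

After move 7 (R):
11 10  4 12
 2  5  1 14
 8  6 15  7
13  9  3  0

Answer: 11, 10, 4, 12, 2, 5, 1, 14, 8, 6, 15, 7, 13, 9, 3, 0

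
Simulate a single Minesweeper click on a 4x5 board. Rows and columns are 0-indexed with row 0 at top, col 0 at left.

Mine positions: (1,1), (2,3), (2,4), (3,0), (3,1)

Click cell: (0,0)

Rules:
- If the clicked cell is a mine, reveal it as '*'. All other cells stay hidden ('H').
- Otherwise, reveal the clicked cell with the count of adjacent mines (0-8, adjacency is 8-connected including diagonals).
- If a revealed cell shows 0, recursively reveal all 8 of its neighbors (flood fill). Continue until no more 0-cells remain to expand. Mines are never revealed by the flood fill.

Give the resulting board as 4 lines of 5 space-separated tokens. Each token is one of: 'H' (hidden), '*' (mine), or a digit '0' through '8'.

1 H H H H
H H H H H
H H H H H
H H H H H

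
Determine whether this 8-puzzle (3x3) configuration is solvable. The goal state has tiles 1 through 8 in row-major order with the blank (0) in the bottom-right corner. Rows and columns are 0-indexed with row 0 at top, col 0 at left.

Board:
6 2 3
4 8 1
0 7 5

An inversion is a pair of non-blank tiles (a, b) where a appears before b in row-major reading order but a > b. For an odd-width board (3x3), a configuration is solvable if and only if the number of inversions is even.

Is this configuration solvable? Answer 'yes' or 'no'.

Inversions (pairs i<j in row-major order where tile[i] > tile[j] > 0): 12
12 is even, so the puzzle is solvable.

Answer: yes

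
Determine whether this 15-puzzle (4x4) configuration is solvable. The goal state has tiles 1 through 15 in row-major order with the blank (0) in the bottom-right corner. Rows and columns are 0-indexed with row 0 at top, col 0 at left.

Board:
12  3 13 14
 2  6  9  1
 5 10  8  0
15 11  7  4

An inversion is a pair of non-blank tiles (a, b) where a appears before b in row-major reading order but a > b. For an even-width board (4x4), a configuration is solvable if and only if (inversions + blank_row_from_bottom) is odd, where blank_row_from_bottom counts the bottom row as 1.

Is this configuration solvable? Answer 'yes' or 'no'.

Inversions: 54
Blank is in row 2 (0-indexed from top), which is row 2 counting from the bottom (bottom = 1).
54 + 2 = 56, which is even, so the puzzle is not solvable.

Answer: no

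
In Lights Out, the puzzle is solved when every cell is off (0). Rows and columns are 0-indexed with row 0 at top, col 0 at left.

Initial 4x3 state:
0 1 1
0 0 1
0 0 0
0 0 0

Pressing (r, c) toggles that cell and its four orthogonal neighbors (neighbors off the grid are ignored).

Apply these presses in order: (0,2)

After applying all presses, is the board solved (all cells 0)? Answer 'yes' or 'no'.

After press 1 at (0,2):
0 0 0
0 0 0
0 0 0
0 0 0

Lights still on: 0

Answer: yes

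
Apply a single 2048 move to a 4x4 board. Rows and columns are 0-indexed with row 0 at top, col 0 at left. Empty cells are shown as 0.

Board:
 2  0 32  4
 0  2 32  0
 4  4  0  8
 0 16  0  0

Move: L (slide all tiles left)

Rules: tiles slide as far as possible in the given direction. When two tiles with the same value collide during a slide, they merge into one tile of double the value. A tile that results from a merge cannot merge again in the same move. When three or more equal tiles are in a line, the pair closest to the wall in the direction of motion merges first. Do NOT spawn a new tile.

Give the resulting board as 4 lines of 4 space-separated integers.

Slide left:
row 0: [2, 0, 32, 4] -> [2, 32, 4, 0]
row 1: [0, 2, 32, 0] -> [2, 32, 0, 0]
row 2: [4, 4, 0, 8] -> [8, 8, 0, 0]
row 3: [0, 16, 0, 0] -> [16, 0, 0, 0]

Answer:  2 32  4  0
 2 32  0  0
 8  8  0  0
16  0  0  0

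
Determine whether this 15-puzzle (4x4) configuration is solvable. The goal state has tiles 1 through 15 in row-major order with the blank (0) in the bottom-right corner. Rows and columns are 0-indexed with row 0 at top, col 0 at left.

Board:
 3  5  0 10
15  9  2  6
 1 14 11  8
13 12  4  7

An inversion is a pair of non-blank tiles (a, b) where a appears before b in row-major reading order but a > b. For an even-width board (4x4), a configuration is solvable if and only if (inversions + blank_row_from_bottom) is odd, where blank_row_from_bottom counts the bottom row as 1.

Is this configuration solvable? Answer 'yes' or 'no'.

Answer: no

Derivation:
Inversions: 48
Blank is in row 0 (0-indexed from top), which is row 4 counting from the bottom (bottom = 1).
48 + 4 = 52, which is even, so the puzzle is not solvable.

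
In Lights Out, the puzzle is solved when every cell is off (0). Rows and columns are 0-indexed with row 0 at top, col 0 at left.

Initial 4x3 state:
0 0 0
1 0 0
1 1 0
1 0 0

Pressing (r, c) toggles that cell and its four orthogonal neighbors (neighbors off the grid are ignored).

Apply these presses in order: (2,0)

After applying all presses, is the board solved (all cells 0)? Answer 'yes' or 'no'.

After press 1 at (2,0):
0 0 0
0 0 0
0 0 0
0 0 0

Lights still on: 0

Answer: yes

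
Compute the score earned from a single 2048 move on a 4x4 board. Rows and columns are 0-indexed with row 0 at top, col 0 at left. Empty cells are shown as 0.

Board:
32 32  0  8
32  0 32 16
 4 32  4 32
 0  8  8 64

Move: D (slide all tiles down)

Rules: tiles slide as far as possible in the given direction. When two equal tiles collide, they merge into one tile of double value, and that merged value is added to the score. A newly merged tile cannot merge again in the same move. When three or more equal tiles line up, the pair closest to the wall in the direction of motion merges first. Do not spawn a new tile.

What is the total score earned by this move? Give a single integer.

Answer: 128

Derivation:
Slide down:
col 0: [32, 32, 4, 0] -> [0, 0, 64, 4]  score +64 (running 64)
col 1: [32, 0, 32, 8] -> [0, 0, 64, 8]  score +64 (running 128)
col 2: [0, 32, 4, 8] -> [0, 32, 4, 8]  score +0 (running 128)
col 3: [8, 16, 32, 64] -> [8, 16, 32, 64]  score +0 (running 128)
Board after move:
 0  0  0  8
 0  0 32 16
64 64  4 32
 4  8  8 64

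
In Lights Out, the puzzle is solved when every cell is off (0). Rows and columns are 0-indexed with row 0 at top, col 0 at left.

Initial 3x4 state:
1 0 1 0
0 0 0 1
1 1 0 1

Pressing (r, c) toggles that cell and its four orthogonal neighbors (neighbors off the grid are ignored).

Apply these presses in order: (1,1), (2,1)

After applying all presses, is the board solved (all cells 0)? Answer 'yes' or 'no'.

Answer: no

Derivation:
After press 1 at (1,1):
1 1 1 0
1 1 1 1
1 0 0 1

After press 2 at (2,1):
1 1 1 0
1 0 1 1
0 1 1 1

Lights still on: 9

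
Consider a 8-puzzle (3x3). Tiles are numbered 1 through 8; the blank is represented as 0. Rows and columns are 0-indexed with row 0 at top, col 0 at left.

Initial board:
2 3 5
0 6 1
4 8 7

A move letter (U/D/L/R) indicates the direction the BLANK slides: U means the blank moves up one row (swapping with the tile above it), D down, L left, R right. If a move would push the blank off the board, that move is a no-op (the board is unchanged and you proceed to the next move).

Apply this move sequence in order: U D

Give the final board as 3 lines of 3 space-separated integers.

After move 1 (U):
0 3 5
2 6 1
4 8 7

After move 2 (D):
2 3 5
0 6 1
4 8 7

Answer: 2 3 5
0 6 1
4 8 7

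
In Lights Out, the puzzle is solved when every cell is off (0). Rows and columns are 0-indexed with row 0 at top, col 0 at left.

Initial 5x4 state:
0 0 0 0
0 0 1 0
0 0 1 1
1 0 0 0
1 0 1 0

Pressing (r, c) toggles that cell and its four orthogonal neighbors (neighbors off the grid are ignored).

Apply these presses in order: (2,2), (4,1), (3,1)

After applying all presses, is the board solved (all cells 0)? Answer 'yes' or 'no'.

Answer: yes

Derivation:
After press 1 at (2,2):
0 0 0 0
0 0 0 0
0 1 0 0
1 0 1 0
1 0 1 0

After press 2 at (4,1):
0 0 0 0
0 0 0 0
0 1 0 0
1 1 1 0
0 1 0 0

After press 3 at (3,1):
0 0 0 0
0 0 0 0
0 0 0 0
0 0 0 0
0 0 0 0

Lights still on: 0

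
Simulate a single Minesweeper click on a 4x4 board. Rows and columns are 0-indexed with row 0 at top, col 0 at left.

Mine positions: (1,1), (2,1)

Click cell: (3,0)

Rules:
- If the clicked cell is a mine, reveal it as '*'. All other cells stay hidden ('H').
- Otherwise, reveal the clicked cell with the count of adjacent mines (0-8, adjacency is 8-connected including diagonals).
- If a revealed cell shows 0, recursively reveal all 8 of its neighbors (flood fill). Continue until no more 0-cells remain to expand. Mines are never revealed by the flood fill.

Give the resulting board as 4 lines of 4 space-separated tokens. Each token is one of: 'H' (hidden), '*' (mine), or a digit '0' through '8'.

H H H H
H H H H
H H H H
1 H H H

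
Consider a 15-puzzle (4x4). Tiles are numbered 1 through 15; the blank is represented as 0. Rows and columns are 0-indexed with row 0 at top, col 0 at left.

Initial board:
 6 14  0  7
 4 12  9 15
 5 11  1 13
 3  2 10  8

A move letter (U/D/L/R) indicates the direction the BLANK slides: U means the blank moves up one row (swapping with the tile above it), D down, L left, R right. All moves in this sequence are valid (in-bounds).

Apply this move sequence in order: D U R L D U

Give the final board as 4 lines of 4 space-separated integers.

Answer:  6 14  0  7
 4 12  9 15
 5 11  1 13
 3  2 10  8

Derivation:
After move 1 (D):
 6 14  9  7
 4 12  0 15
 5 11  1 13
 3  2 10  8

After move 2 (U):
 6 14  0  7
 4 12  9 15
 5 11  1 13
 3  2 10  8

After move 3 (R):
 6 14  7  0
 4 12  9 15
 5 11  1 13
 3  2 10  8

After move 4 (L):
 6 14  0  7
 4 12  9 15
 5 11  1 13
 3  2 10  8

After move 5 (D):
 6 14  9  7
 4 12  0 15
 5 11  1 13
 3  2 10  8

After move 6 (U):
 6 14  0  7
 4 12  9 15
 5 11  1 13
 3  2 10  8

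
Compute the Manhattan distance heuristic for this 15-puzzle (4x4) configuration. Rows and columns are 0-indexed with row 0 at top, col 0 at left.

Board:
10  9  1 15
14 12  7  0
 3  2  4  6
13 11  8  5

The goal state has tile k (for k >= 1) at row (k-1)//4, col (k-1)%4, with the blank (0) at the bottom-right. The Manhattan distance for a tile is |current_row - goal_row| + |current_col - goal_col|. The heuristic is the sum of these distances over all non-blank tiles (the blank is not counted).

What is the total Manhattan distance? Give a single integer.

Tile 10: (0,0)->(2,1) = 3
Tile 9: (0,1)->(2,0) = 3
Tile 1: (0,2)->(0,0) = 2
Tile 15: (0,3)->(3,2) = 4
Tile 14: (1,0)->(3,1) = 3
Tile 12: (1,1)->(2,3) = 3
Tile 7: (1,2)->(1,2) = 0
Tile 3: (2,0)->(0,2) = 4
Tile 2: (2,1)->(0,1) = 2
Tile 4: (2,2)->(0,3) = 3
Tile 6: (2,3)->(1,1) = 3
Tile 13: (3,0)->(3,0) = 0
Tile 11: (3,1)->(2,2) = 2
Tile 8: (3,2)->(1,3) = 3
Tile 5: (3,3)->(1,0) = 5
Sum: 3 + 3 + 2 + 4 + 3 + 3 + 0 + 4 + 2 + 3 + 3 + 0 + 2 + 3 + 5 = 40

Answer: 40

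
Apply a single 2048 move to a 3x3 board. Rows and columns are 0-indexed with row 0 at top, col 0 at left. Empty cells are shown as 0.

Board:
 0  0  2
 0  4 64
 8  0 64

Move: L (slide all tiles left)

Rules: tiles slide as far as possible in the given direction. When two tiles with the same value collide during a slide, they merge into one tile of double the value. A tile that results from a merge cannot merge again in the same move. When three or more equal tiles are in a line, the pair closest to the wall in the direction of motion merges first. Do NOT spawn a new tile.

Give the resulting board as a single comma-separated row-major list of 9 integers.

Slide left:
row 0: [0, 0, 2] -> [2, 0, 0]
row 1: [0, 4, 64] -> [4, 64, 0]
row 2: [8, 0, 64] -> [8, 64, 0]

Answer: 2, 0, 0, 4, 64, 0, 8, 64, 0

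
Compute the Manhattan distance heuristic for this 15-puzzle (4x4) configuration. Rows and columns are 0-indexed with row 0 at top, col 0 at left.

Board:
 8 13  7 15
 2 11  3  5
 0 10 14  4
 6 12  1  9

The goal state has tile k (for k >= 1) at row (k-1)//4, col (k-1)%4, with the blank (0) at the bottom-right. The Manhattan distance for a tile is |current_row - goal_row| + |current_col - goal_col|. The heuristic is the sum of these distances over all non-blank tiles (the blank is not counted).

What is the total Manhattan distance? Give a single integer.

Tile 8: at (0,0), goal (1,3), distance |0-1|+|0-3| = 4
Tile 13: at (0,1), goal (3,0), distance |0-3|+|1-0| = 4
Tile 7: at (0,2), goal (1,2), distance |0-1|+|2-2| = 1
Tile 15: at (0,3), goal (3,2), distance |0-3|+|3-2| = 4
Tile 2: at (1,0), goal (0,1), distance |1-0|+|0-1| = 2
Tile 11: at (1,1), goal (2,2), distance |1-2|+|1-2| = 2
Tile 3: at (1,2), goal (0,2), distance |1-0|+|2-2| = 1
Tile 5: at (1,3), goal (1,0), distance |1-1|+|3-0| = 3
Tile 10: at (2,1), goal (2,1), distance |2-2|+|1-1| = 0
Tile 14: at (2,2), goal (3,1), distance |2-3|+|2-1| = 2
Tile 4: at (2,3), goal (0,3), distance |2-0|+|3-3| = 2
Tile 6: at (3,0), goal (1,1), distance |3-1|+|0-1| = 3
Tile 12: at (3,1), goal (2,3), distance |3-2|+|1-3| = 3
Tile 1: at (3,2), goal (0,0), distance |3-0|+|2-0| = 5
Tile 9: at (3,3), goal (2,0), distance |3-2|+|3-0| = 4
Sum: 4 + 4 + 1 + 4 + 2 + 2 + 1 + 3 + 0 + 2 + 2 + 3 + 3 + 5 + 4 = 40

Answer: 40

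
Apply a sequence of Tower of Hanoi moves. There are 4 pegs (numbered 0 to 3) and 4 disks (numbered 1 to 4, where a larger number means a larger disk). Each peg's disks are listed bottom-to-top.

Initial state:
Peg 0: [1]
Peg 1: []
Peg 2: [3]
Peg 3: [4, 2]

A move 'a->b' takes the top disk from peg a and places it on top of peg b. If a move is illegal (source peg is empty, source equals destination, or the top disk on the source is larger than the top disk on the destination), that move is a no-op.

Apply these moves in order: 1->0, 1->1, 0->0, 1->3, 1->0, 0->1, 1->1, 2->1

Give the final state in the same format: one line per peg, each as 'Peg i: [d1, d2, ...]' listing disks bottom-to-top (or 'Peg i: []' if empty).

After move 1 (1->0):
Peg 0: [1]
Peg 1: []
Peg 2: [3]
Peg 3: [4, 2]

After move 2 (1->1):
Peg 0: [1]
Peg 1: []
Peg 2: [3]
Peg 3: [4, 2]

After move 3 (0->0):
Peg 0: [1]
Peg 1: []
Peg 2: [3]
Peg 3: [4, 2]

After move 4 (1->3):
Peg 0: [1]
Peg 1: []
Peg 2: [3]
Peg 3: [4, 2]

After move 5 (1->0):
Peg 0: [1]
Peg 1: []
Peg 2: [3]
Peg 3: [4, 2]

After move 6 (0->1):
Peg 0: []
Peg 1: [1]
Peg 2: [3]
Peg 3: [4, 2]

After move 7 (1->1):
Peg 0: []
Peg 1: [1]
Peg 2: [3]
Peg 3: [4, 2]

After move 8 (2->1):
Peg 0: []
Peg 1: [1]
Peg 2: [3]
Peg 3: [4, 2]

Answer: Peg 0: []
Peg 1: [1]
Peg 2: [3]
Peg 3: [4, 2]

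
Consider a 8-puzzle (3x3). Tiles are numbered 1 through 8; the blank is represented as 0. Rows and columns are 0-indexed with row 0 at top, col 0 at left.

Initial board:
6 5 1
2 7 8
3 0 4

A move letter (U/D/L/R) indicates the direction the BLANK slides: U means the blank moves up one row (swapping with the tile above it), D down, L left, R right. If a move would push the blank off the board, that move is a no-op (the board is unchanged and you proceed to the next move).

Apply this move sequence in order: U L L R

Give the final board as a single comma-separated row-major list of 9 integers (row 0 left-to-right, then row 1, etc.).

Answer: 6, 5, 1, 2, 0, 8, 3, 7, 4

Derivation:
After move 1 (U):
6 5 1
2 0 8
3 7 4

After move 2 (L):
6 5 1
0 2 8
3 7 4

After move 3 (L):
6 5 1
0 2 8
3 7 4

After move 4 (R):
6 5 1
2 0 8
3 7 4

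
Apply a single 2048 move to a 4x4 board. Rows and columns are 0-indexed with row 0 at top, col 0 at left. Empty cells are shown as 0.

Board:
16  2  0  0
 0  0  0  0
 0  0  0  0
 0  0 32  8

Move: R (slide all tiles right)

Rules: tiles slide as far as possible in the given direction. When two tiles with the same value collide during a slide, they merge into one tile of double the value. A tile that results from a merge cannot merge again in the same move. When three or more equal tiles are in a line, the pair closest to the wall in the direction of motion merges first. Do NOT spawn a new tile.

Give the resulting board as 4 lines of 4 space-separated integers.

Answer:  0  0 16  2
 0  0  0  0
 0  0  0  0
 0  0 32  8

Derivation:
Slide right:
row 0: [16, 2, 0, 0] -> [0, 0, 16, 2]
row 1: [0, 0, 0, 0] -> [0, 0, 0, 0]
row 2: [0, 0, 0, 0] -> [0, 0, 0, 0]
row 3: [0, 0, 32, 8] -> [0, 0, 32, 8]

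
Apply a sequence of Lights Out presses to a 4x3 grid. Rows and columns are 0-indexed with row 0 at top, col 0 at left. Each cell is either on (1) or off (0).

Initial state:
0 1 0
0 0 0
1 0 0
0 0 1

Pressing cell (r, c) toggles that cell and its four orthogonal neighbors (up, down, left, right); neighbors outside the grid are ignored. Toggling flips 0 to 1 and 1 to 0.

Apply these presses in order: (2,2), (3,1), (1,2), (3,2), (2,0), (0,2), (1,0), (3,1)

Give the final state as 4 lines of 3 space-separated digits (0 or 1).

After press 1 at (2,2):
0 1 0
0 0 1
1 1 1
0 0 0

After press 2 at (3,1):
0 1 0
0 0 1
1 0 1
1 1 1

After press 3 at (1,2):
0 1 1
0 1 0
1 0 0
1 1 1

After press 4 at (3,2):
0 1 1
0 1 0
1 0 1
1 0 0

After press 5 at (2,0):
0 1 1
1 1 0
0 1 1
0 0 0

After press 6 at (0,2):
0 0 0
1 1 1
0 1 1
0 0 0

After press 7 at (1,0):
1 0 0
0 0 1
1 1 1
0 0 0

After press 8 at (3,1):
1 0 0
0 0 1
1 0 1
1 1 1

Answer: 1 0 0
0 0 1
1 0 1
1 1 1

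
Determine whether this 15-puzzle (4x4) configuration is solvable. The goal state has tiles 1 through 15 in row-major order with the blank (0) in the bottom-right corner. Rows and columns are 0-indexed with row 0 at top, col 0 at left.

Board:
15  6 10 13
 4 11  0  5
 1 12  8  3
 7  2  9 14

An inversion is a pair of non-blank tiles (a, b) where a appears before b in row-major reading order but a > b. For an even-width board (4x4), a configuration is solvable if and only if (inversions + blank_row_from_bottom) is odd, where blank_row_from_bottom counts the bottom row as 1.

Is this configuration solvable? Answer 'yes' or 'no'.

Inversions: 60
Blank is in row 1 (0-indexed from top), which is row 3 counting from the bottom (bottom = 1).
60 + 3 = 63, which is odd, so the puzzle is solvable.

Answer: yes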